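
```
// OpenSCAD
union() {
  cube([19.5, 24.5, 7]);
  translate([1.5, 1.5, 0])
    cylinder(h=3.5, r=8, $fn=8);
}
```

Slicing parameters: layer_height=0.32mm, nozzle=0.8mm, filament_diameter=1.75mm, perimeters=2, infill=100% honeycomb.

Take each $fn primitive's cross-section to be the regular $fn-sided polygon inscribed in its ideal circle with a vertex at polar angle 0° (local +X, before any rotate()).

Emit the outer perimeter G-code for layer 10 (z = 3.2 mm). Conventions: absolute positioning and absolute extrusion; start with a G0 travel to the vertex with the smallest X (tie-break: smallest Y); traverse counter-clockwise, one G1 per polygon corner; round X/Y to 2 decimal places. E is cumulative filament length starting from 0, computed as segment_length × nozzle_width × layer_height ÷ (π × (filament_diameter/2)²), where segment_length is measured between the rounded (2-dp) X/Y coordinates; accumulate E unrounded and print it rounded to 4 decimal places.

G0 X-6.50 Y1.50 Z3.20
G1 X-4.16 Y-4.16 E0.6519
G1 X1.50 Y-6.50 E1.3037
G1 X7.16 Y-4.16 E1.9556
G1 X8.88 Y0.00 E2.4347
G1 X19.50 Y0.00 E3.5650
G1 X19.50 Y24.50 E6.1726
G1 X0.00 Y24.50 E8.2480
G1 X0.00 Y8.88 E9.9105
G1 X-4.16 Y7.16 E10.3896
G1 X-6.50 Y1.50 E11.0415

At z = 3.2 mm: the 19.5×24.5 cube contributes its full rectangle; the r=8 cylinder at (1.5, 1.5) gives a regular 8-gon of circumradius 8 (constant along its height); Taking the union: the regions partially overlap (shared area 70.57 mm²), so overlapping operands fuse into one piece — 1 connected region. The outline is a single polygon with 10 vertices. Extrusion per mm of travel: 0.8 × 0.32 / (π × 0.875²) = 0.106432. Accumulating E over each segment gives final E = 11.0415.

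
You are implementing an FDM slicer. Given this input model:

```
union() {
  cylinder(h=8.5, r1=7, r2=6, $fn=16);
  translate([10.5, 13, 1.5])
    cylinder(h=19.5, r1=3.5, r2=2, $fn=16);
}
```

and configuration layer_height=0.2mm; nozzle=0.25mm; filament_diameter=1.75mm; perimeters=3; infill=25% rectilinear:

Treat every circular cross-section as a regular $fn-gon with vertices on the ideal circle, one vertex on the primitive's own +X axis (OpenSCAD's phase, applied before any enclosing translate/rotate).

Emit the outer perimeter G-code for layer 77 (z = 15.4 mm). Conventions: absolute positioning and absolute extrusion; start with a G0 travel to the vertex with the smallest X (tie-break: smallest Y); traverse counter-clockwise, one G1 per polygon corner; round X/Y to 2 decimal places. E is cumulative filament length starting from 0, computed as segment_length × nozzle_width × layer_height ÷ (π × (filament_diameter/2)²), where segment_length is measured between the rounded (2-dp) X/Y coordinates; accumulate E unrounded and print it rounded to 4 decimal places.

G0 X8.07 Y13.00 Z15.40
G1 X8.25 Y12.07 E0.0197
G1 X8.78 Y11.28 E0.0395
G1 X9.57 Y10.75 E0.0592
G1 X10.50 Y10.57 E0.0789
G1 X11.43 Y10.75 E0.0986
G1 X12.22 Y11.28 E0.1184
G1 X12.75 Y12.07 E0.1382
G1 X12.93 Y13.00 E0.1579
G1 X12.75 Y13.93 E0.1776
G1 X12.22 Y14.72 E0.1973
G1 X11.43 Y15.25 E0.2171
G1 X10.50 Y15.43 E0.2368
G1 X9.57 Y15.25 E0.2565
G1 X8.78 Y14.72 E0.2763
G1 X8.25 Y13.93 E0.2960
G1 X8.07 Y13.00 E0.3157

At z = 15.4 mm: the cone is absent (z outside [0, 8.5]); the cone at (10.5, 13): at t=0.713 of its height the radius interpolates to r₁+(r₂−r₁)t = 2.431, giving a regular 16-gon of that circumradius; Combining (union): only the cone at (10.5, 13) is present, so the union is just that shape — 1 connected region. The outline is a single polygon with 16 vertices. Extrusion per mm of travel: 0.25 × 0.2 / (π × 0.875²) = 0.020788. Accumulating E over each segment gives final E = 0.3157.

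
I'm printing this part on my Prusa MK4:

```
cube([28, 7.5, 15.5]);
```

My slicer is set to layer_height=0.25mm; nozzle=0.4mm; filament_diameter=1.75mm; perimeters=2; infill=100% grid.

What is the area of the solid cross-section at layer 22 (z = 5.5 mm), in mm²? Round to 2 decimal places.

At z = 5.5 mm: the cube (footprint 28×7.5) is included at this height (area 210.00 mm²). Overall, the cross-section is a single solid region. Net area = 210.00 mm².

210.00 mm²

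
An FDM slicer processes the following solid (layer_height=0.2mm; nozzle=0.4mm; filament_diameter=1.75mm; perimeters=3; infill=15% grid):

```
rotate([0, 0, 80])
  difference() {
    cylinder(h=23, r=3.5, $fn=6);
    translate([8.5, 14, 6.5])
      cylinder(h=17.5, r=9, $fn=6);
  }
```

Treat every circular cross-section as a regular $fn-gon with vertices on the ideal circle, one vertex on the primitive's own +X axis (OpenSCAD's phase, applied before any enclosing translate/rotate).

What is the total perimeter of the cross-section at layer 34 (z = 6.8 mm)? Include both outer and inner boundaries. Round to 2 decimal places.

21.00 mm

At z = 6.8 mm: the r=3.5 cylinder contributes a regular 6-gon of circumradius 3.5 (perimeter = 2·6·3.500·sin(180°/6) = 21.00 mm); the r=9 cylinder at (8.5, 14) gives a regular 6-gon of circumradius 9 (constant along its height) (perimeter = 2·6·9.000·sin(180°/6) = 54.00 mm); After the difference (first − rest): starting from the r=3.5 cylinder, the r=9 cylinder at (8.5, 14) misses the remaining region (no effect) — boundary = 21.00 mm; (rotated 80° about Z; rotation is an isometry so areas/perimeters/island counts are preserved). Overall, the cross-section is a single solid region. Total boundary length (outer) = 21.00 mm.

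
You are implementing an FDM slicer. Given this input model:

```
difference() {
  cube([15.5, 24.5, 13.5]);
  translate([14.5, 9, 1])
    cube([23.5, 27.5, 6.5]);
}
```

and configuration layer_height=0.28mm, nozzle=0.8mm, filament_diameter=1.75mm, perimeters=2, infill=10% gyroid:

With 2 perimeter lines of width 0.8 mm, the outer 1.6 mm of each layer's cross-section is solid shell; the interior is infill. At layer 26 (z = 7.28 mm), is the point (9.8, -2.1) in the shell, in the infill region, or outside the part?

At z = 7.28 mm: the cube (footprint 15.5×24.5) is included at this height; the cube at (14.5, 9) (footprint 23.5×27.5) is included at this height; Subtracting the remaining from the first: starting from the 15.5×24.5 cube, the 23.5×27.5 cube at (14.5, 9) partially overlaps it — only the 15.50 mm² overlap (of its 646.25 mm²) is removed, clipping the outline — 1 connected region. Overall, the cross-section is a single solid region. The nearest boundary edge runs (15.50, 0.00)→(0.00, 0.00); distance from the point to it = 2.10 mm. The point is not inside any of the regions above, so it lies outside the cross-section (2.10 mm from the nearest boundary).

outside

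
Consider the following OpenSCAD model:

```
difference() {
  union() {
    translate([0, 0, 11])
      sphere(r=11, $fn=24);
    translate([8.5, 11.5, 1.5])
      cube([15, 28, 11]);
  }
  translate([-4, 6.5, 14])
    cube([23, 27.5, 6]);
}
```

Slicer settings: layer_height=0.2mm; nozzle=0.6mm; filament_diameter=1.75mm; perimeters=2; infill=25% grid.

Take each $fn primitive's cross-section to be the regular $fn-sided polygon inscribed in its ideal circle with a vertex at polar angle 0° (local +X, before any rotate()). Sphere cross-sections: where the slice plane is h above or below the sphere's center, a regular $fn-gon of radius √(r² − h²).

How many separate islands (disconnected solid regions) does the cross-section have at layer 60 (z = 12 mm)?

At z = 12 mm: the r=11 sphere slices to a regular 24-gon of circumradius 10.954 (√(r²−h²) with h=1 from center); the 15×28 cube at (8.5, 11.5) contributes its full rectangle; Merging all regions: the 2 present regions are separate (no shared area or edge), so areas and boundary lengths simply add and each stays a separate island — 2 connected regions; the cube at (-4, 6.5) is absent (z outside [14, 20]); Subtracting the remaining from the first: none of the subtracted shapes is present at this height, so the result so far is unchanged — 2 connected regions. Overall, the cross-section has 2 separate islands. Island count = 2.

2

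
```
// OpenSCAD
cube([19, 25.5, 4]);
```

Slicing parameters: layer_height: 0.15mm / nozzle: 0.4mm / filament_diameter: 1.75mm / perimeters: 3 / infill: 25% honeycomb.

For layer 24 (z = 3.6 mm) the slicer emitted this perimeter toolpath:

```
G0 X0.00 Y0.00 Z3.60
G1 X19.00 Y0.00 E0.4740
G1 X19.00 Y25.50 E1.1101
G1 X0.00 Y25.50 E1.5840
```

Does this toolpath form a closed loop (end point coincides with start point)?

Start point (G0): (0.00, 0.00). End point (last G1): the path does not return to the start — open.

no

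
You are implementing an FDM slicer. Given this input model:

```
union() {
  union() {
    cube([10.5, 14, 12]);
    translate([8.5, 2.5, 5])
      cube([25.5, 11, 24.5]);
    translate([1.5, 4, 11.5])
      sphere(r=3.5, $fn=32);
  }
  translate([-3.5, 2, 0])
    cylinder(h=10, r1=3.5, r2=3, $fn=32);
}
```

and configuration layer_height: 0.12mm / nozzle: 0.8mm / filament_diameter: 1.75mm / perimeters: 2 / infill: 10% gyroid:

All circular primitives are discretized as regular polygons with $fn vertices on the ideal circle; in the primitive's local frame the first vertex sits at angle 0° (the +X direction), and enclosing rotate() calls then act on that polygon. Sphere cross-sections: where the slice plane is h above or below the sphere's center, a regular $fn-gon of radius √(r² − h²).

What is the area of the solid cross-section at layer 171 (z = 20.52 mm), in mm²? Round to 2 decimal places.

280.50 mm²

At z = 20.52 mm: the cube is absent (z outside [0, 12]); the 25.5×11 cube at (8.5, 2.5) contributes its full rectangle (area 280.50 mm²); the sphere at (1.5, 4) is not intersected at this z (|z−center|=9.020 > r=3.5); Taking the union: only the 25.5×11 cube at (8.5, 2.5) is present, so the union is just that shape — area = 280.50 mm²; the cone at (-3.5, 2) is not intersected at this z (z outside [0, 10]); Merging all regions: only the result so far is present, so the union is just that shape — area = 280.50 mm². Overall, the cross-section is a single solid region. Net area = 280.50 mm².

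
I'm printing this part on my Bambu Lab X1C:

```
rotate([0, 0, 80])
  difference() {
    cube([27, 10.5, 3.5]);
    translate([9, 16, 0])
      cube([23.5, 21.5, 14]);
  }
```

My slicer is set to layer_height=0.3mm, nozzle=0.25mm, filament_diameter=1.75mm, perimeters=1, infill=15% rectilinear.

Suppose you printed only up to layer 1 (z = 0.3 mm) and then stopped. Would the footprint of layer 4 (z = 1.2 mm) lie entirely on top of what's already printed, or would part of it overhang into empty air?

Compare the two slices. At z = 0.3: the 27×10.5 cube contributes its full rectangle (area 283.50 mm²); the 23.5×21.5 cube at (9, 16) contributes its full rectangle (area 505.25 mm²); Subtracting the remaining from the first: starting from the 27×10.5 cube (283.50 mm²), the 23.5×21.5 cube at (9, 16) misses the remaining region (no effect) — area = 283.50 mm²; (whole slice rotated 80° about Z — lengths, areas and connectivity unchanged). At z = 1.2: the 27×10.5 cube contributes its full rectangle (area 283.50 mm²); the 23.5×21.5 cube at (9, 16) contributes its full rectangle (area 505.25 mm²); Taking the first minus the rest: starting from the 27×10.5 cube (283.50 mm²), the 23.5×21.5 cube at (9, 16) misses the remaining region (no effect) — area = 283.50 mm²; (rotated 80° about Z; rotation is an isometry so areas/perimeters/island counts are preserved). Checking containment: the cross-section at z = 1.2 is a subset of the cross-section at z = 0.3.

entirely on top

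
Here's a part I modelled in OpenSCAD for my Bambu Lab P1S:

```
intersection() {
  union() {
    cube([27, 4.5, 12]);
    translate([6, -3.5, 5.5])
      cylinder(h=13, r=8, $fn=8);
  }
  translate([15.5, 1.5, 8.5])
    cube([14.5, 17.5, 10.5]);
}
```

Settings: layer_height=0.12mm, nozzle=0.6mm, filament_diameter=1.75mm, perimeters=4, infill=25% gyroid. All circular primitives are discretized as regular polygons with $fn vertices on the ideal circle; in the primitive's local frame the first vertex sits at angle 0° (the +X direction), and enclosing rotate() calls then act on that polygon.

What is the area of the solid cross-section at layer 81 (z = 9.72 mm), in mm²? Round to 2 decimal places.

34.50 mm²

At z = 9.72 mm: the 27×4.5 cube contributes its full rectangle (area 121.50 mm²); the cylinder at (6, -3.5): section is a regular 8-gon, circumradius r=8 (area = (8/2)·8.000²·sin(360°/8) = 181.02 mm²); Merging all regions: the regions partially overlap — summed areas 302.52 mm² minus the doubly-counted overlap 39.22 mm² gives 263.30 mm² — area = 263.30 mm²; the 14.5×17.5 cube at (15.5, 1.5) contributes its full rectangle (area 253.75 mm²); Taking the intersection: the 14.5×17.5 cube at (15.5, 1.5) partially overlaps the result so far; clipping to the common part keeps 34.50 mm² — area = 34.50 mm². Overall, the cross-section is a single solid region. Net area = 34.50 mm².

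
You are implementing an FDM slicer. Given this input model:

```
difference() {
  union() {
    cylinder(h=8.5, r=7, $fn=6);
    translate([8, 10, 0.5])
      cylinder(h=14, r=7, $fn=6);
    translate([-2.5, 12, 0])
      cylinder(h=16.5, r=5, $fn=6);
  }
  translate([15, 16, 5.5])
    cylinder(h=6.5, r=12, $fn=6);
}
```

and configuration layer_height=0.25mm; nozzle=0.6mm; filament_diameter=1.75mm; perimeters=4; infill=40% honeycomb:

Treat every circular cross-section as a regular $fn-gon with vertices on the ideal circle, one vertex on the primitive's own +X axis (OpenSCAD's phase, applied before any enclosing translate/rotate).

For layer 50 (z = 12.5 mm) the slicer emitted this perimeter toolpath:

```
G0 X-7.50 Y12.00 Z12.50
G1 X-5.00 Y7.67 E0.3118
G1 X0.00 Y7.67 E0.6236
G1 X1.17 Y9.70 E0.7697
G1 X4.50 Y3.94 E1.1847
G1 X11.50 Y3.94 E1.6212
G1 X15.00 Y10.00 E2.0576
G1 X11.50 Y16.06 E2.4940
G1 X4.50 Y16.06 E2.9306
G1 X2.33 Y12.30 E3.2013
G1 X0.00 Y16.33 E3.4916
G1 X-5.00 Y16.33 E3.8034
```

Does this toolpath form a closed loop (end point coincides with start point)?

Start point (G0): (-7.50, 12.00). End point (last G1): the path does not return to the start — open.

no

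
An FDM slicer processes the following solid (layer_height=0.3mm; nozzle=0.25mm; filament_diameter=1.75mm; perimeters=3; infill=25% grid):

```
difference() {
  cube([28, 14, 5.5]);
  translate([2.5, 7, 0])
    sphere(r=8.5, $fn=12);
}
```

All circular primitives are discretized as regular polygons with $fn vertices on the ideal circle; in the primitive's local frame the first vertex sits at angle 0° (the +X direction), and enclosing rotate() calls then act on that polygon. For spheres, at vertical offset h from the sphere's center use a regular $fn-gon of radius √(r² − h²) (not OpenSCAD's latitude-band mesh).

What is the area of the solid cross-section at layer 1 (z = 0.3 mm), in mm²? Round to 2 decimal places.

At z = 0.3 mm: the cube (footprint 28×14) is included at this height (area 392.00 mm²); the r=8.5 sphere at (2.5, 7) contributes a regular 12-gon of circumradius √(8.5²−0.3²) = 8.495 (area = (12/2)·8.495²·sin(360°/12) = 216.48 mm²); After the difference (first − rest): starting from the 28×14 cube (392.00 mm²), the r=8.5 sphere at (2.5, 7) partially overlaps it — only the 135.25 mm² overlap (of its 216.48 mm²) is removed, clipping the outline — area = 256.75 mm². Overall, the cross-section is a single solid region. Net area = 256.75 mm².

256.75 mm²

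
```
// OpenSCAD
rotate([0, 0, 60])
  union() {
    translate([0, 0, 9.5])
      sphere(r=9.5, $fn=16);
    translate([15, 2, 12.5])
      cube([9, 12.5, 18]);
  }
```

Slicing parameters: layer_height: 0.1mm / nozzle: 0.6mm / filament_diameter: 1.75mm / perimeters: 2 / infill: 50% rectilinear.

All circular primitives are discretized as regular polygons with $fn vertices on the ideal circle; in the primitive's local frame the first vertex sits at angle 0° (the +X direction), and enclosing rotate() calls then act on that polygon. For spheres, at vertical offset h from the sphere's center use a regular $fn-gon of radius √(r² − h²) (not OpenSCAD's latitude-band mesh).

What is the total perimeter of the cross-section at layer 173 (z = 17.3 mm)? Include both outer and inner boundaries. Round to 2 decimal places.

At z = 17.3 mm: the r=9.5 sphere slices to a regular 16-gon of circumradius 5.423 (√(r²−h²) with h=7.8 from center) (perimeter = 2·16·5.423·sin(180°/16) = 33.86 mm); the cube at (15, 2) (footprint 9×12.5) is included at this height (perimeter 43.00 mm); Taking the union: the 2 present regions are separate (no shared area or edge), so areas and boundary lengths simply add and each stays a separate island — boundary = 76.86 mm; (rotated 60° about Z; rotation is an isometry so areas/perimeters/island counts are preserved). Overall, the cross-section has 2 separate islands. Total boundary length (outer) = 76.86 mm.

76.86 mm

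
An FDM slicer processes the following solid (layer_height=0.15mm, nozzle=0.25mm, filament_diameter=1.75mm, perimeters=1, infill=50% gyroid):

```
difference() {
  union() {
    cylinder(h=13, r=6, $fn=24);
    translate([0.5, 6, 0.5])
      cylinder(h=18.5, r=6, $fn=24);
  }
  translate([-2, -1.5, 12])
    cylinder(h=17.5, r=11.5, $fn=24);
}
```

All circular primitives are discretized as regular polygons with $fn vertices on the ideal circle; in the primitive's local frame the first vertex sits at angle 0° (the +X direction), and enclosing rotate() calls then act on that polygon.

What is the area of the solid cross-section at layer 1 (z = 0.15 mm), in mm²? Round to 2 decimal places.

At z = 0.15 mm: the r=6 cylinder gives a regular 24-gon of circumradius 6 (constant along its height) (area = (24/2)·6.000²·sin(360°/24) = 111.81 mm²); the cylinder at (0.5, 6) is not intersected at this z (z outside [0.5, 19]); Combining (union): only the r=6 cylinder is present, so the union is just that shape — area = 111.81 mm²; the cylinder at (-2, -1.5) does not reach this height (z outside [12, 29.5]); Taking the first minus the rest: none of the subtracted shapes is present at this height, so that combined region is unchanged — area = 111.81 mm². Overall, the cross-section is a single solid region. Net area = 111.81 mm².

111.81 mm²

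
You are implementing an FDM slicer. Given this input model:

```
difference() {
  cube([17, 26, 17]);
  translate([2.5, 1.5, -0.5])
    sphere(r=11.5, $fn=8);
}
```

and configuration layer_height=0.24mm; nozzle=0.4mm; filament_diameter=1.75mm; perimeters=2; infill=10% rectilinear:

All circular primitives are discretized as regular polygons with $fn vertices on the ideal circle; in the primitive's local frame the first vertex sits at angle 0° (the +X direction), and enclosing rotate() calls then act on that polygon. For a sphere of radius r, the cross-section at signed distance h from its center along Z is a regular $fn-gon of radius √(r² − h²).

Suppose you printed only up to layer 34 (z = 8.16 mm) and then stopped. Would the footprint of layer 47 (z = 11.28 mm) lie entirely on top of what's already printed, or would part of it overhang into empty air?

Compare the two slices. At z = 8.16: the cube is present — its section is the full 17×26 rectangle (area 442.00 mm²); the r=11.5 sphere at (2.5, 1.5) contributes a regular 8-gon of circumradius √(11.5²−8.66²) = 7.567 (area = (8/2)·7.567²·sin(360°/8) = 161.94 mm²); Taking the first minus the rest: starting from the 17×26 cube (442.00 mm²), the r=11.5 sphere at (2.5, 1.5) partially overlaps it — only the 72.74 mm² overlap (of its 161.94 mm²) is removed, clipping the outline — area = 369.26 mm². At z = 11.28: the cube (footprint 17×26) is included at this height (area 442.00 mm²); the sphere at (2.5, 1.5) is absent (|z−center|=11.780 > r=11.5); Subtracting the remaining from the first: none of the subtracted shapes is present at this height, so the 17×26 cube is unchanged — area = 442.00 mm². Checking containment: at z = 11.28 the cross-section extends beyond the z = 8.16 cross-section by about 72.74 mm².

part overhangs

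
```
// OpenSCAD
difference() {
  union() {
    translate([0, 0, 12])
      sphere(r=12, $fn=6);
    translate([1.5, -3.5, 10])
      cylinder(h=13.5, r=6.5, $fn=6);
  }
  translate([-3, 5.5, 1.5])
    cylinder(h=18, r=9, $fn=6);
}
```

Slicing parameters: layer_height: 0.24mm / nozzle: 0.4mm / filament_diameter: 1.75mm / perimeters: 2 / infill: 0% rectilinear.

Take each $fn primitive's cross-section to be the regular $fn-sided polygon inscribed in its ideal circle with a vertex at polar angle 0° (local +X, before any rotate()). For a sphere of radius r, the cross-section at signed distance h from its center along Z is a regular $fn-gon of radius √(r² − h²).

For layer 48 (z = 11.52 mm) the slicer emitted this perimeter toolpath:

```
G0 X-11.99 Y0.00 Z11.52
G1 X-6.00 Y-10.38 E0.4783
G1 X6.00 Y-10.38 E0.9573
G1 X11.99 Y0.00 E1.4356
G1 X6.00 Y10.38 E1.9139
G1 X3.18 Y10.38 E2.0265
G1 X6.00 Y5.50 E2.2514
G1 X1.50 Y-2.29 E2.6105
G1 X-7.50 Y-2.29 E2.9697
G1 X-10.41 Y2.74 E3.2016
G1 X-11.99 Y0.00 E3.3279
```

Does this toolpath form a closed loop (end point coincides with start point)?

Start point (G0): (-11.99, 0.00). End point (last G1): the path returns to the start — closed.

yes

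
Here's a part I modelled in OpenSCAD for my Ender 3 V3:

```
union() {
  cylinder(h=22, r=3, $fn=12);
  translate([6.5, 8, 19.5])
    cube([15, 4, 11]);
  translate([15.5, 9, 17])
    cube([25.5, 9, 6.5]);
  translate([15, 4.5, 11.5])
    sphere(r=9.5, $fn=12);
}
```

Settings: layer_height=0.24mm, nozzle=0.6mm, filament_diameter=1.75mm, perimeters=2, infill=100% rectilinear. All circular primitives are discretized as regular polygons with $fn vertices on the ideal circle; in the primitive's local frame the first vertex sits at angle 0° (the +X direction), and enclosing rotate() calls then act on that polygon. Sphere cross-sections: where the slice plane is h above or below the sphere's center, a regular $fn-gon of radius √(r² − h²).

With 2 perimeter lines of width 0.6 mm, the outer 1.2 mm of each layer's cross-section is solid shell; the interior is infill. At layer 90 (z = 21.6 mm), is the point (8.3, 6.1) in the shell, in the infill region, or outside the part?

outside

At z = 21.6 mm: the r=3 cylinder gives a regular 12-gon of circumradius 3 (constant along its height); the 15×4 cube at (6.5, 8) contributes its full rectangle; the 25.5×9 cube at (15.5, 9) contributes its full rectangle; the sphere at (15, 4.5) is absent (|z−center|=10.100 > r=9.5); Taking the union: the regions partially overlap (shared area 18.00 mm²), so overlapping operands fuse into one piece — 2 connected regions. Overall, the cross-section has 2 separate islands. The nearest boundary edge runs (21.50, 8.00)→(6.50, 8.00); distance from the point to it = 1.90 mm. The point is not inside any of the regions above, so it lies outside the cross-section (1.90 mm from the nearest boundary).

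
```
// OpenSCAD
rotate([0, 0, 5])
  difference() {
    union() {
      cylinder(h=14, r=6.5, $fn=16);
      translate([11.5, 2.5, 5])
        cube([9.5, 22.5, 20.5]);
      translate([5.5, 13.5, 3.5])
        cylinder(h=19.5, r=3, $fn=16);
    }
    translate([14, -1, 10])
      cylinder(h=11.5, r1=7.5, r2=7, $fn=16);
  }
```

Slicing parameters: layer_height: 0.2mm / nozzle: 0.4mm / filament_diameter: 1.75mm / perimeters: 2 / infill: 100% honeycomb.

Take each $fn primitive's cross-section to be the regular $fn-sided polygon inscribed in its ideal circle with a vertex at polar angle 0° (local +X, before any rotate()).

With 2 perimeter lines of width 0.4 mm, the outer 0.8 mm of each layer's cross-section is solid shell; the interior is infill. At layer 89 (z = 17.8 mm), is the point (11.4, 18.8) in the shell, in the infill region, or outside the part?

At z = 17.8 mm: the cylinder does not reach this height (z outside [0, 14]); the cube at (11.5, 2.5) is present — its section is the full 9.5×22.5 rectangle; the cylinder at (5.5, 13.5): section is a regular 16-gon, circumradius r=3; Taking the union: the 2 present regions are separate (no shared area or edge), so areas and boundary lengths simply add and each stays a separate island — 2 connected regions; the cone at (14, -1): at t=0.678 of its height the radius interpolates to r₁+(r₂−r₁)t = 7.161, giving a regular 16-gon of that circumradius; Taking the first minus the rest: starting from that combined region, the cone at (14, -1) partially overlaps it — only the 24.07 mm² overlap (of its 156.99 mm²) is removed, clipping the outline — 2 connected regions; (whole slice rotated 5° about Z — lengths, areas and connectivity unchanged). Overall, the cross-section has 2 separate islands. Undo the 5° rotation: the query point maps to (12.995, 17.735) in the un-rotated model frame. The nearest boundary edge runs (11.50, 5.66)→(11.50, 25.00); distance from the point to it = 1.50 mm. (Shell/infill is judged within the island containing the point — the largest one.) The point is inside the cross-section and 1.50 mm from the nearest boundary — more than the 0.8 mm shell width (2 × 0.4), so it's in the infill interior.

infill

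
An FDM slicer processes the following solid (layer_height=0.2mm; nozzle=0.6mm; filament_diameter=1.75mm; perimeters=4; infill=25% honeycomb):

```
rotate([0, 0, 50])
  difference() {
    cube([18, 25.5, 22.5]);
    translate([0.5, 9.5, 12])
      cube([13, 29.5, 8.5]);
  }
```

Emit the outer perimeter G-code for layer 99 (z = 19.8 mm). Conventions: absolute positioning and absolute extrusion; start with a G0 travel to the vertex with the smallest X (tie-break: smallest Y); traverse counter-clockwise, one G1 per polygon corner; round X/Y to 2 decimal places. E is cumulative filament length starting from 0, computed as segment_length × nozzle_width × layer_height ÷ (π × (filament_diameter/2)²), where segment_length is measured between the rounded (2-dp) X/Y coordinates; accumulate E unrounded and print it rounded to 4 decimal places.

At z = 19.8 mm: the cube is present — its section is the full 18×25.5 rectangle; the 13×29.5 cube at (0.5, 9.5) contributes its full rectangle; Subtracting the remaining from the first: starting from the 18×25.5 cube, the 13×29.5 cube at (0.5, 9.5) partially overlaps it — only the 208.00 mm² overlap (of its 383.50 mm²) is removed, clipping the outline — 1 connected region; (whole slice rotated 50° about Z — lengths, areas and connectivity unchanged). The outline is a single polygon with 8 vertices. Extrusion per mm of travel: 0.6 × 0.2 / (π × 0.875²) = 0.049890. Accumulating E over each segment gives final E = 5.9365.

G0 X-19.53 Y16.39 Z19.80
G1 X0.00 Y0.00 E1.2720
G1 X11.57 Y13.79 E2.1701
G1 X-7.96 Y30.18 E3.4421
G1 X-10.86 Y26.73 E3.6669
G1 X1.40 Y16.45 E4.4652
G1 X-6.96 Y6.49 E5.1139
G1 X-19.21 Y16.77 E5.9117
G1 X-19.53 Y16.39 E5.9365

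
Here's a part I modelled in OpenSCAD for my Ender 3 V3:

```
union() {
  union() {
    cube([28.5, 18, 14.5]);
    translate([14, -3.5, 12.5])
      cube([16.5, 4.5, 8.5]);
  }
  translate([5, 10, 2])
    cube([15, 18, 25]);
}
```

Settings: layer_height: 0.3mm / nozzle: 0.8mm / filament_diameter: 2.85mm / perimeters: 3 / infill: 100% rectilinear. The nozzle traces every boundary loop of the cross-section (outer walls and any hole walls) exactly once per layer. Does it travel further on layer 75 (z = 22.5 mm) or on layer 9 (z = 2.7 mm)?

layer 9 (z = 2.7 mm)

Layer 75 (z = 22.5): the cube is not intersected at this z (z outside [0, 14.5]); the cube at (14, -3.5) does not reach this height (z outside [12.5, 21]); Taking the union: nothing is present at this height; the cube at (5, 10) is present — its section is the full 15×18 rectangle (perimeter 66.00 mm); Combining (union): only the 15×18 cube at (5, 10) is present, so the union is just that shape — boundary = 66.00 mm. So its perimeter = 66.00 mm. Layer 9 (z = 2.7): the 28.5×18 cube contributes its full rectangle (perimeter 93.00 mm); the cube at (14, -3.5) is absent (z outside [12.5, 21]); Taking the union: only the 28.5×18 cube is present, so the union is just that shape — boundary = 93.00 mm; the cube at (5, 10) (footprint 15×18) is included at this height (perimeter 66.00 mm); Merging all regions: the regions partially overlap (shared area 120.00 mm²), so the edge portions inside another operand are dropped and the merged outline is re-measured after clipping — boundary = 113.00 mm. So its perimeter = 113.00 mm. Layer 9 is larger (113.00 vs 66.00 mm).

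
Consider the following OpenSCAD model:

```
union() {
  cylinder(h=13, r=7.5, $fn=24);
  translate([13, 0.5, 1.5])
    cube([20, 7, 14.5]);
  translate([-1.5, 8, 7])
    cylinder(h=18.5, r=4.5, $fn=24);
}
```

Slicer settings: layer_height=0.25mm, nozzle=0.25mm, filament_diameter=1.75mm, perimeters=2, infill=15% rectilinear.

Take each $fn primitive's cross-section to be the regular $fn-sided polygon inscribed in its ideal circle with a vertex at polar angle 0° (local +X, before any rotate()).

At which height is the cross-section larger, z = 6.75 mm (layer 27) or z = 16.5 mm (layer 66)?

layer 27 (z = 6.75 mm)

Layer 27 (z = 6.75): the cylinder: section is a regular 24-gon, circumradius r=7.5 (area = (24/2)·7.500²·sin(360°/24) = 174.70 mm²); the cube at (13, 0.5) (footprint 20×7) is included at this height (area 140.00 mm²); the cylinder at (-1.5, 8) does not reach this height (z outside [7, 25.5]); Merging all regions: the 2 present regions are separate (no shared area or edge), so areas and boundary lengths simply add and each stays a separate island — area = 314.70 mm². So its area = 314.70 mm². Layer 66 (z = 16.5): the cylinder is absent (z outside [0, 13]); the cube at (13, 0.5) does not reach this height (z outside [1.5, 16]); the cylinder at (-1.5, 8): section is a regular 24-gon, circumradius r=4.5 (area = (24/2)·4.500²·sin(360°/24) = 62.89 mm²); Taking the union: only the r=4.5 cylinder at (-1.5, 8) is present, so the union is just that shape — area = 62.89 mm². So its area = 62.89 mm². Layer 27 is larger (314.70 vs 62.89 mm²).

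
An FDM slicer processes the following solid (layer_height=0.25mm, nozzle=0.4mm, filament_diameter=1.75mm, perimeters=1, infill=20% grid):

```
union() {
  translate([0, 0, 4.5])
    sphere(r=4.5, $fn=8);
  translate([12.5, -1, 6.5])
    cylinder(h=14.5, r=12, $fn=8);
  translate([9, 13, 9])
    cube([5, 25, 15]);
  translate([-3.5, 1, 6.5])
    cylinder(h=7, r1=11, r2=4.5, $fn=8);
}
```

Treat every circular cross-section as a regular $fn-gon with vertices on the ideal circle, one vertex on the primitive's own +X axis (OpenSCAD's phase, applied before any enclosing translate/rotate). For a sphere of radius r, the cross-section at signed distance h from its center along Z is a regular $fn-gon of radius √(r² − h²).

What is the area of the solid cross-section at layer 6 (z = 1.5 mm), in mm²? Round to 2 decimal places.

31.82 mm²

At z = 1.5 mm: the r=4.5 sphere slices to a regular 8-gon of circumradius 3.354 (√(r²−h²) with h=3 from center) (area = (8/2)·3.354²·sin(360°/8) = 31.82 mm²); the cylinder at (12.5, -1) is not intersected at this z (z outside [6.5, 21]); the cube at (9, 13) is absent (z outside [9, 24]); the cone at (-3.5, 1) is not intersected at this z (z outside [6.5, 13.5]); Merging all regions: only the r=4.5 sphere is present, so the union is just that shape — area = 31.82 mm². Overall, the cross-section is a single solid region. Net area = 31.82 mm².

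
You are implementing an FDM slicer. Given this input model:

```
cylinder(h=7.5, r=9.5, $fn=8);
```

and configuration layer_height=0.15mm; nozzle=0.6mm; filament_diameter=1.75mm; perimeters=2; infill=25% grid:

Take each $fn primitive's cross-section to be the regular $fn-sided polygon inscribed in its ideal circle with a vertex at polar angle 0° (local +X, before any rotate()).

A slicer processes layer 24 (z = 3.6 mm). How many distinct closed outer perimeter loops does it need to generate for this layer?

1

At z = 3.6 mm: the cylinder: section is a regular 8-gon, circumradius r=9.5. The result has 1 disconnected region.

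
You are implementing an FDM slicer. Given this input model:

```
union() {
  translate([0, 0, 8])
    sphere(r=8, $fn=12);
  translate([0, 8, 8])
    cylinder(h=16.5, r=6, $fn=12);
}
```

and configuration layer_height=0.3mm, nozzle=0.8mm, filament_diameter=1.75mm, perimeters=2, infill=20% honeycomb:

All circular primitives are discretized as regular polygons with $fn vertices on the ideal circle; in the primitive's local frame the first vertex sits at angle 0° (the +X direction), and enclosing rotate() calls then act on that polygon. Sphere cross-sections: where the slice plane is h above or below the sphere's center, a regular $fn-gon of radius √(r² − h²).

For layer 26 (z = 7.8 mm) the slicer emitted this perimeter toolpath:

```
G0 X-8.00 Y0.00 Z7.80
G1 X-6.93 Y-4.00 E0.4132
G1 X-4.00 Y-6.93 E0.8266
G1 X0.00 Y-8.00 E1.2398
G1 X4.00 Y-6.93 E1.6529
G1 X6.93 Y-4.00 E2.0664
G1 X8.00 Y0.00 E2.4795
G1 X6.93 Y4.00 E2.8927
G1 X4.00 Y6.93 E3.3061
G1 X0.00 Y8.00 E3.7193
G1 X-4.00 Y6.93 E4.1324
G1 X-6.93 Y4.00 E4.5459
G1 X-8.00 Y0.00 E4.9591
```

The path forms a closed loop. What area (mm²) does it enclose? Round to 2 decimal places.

192.05 mm²

Apply the shoelace formula to the sequence of (X, Y) vertices; enclosed area = 192.05 mm².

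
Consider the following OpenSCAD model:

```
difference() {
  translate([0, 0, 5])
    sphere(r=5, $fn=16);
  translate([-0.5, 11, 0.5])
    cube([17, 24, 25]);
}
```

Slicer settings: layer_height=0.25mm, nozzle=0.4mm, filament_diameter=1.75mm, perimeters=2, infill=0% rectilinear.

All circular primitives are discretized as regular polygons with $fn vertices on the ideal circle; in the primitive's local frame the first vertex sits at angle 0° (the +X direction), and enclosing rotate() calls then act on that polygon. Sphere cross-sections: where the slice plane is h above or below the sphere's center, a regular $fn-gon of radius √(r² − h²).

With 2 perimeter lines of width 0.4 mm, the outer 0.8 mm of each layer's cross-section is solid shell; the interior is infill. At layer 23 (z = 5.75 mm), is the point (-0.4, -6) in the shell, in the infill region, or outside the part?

At z = 5.75 mm: the sphere: section is a regular 16-gon, circumradius = √(r²−h²) = √(5²−0.75²) = 4.943; the cube at (-0.5, 11) is present — its section is the full 17×24 rectangle; Subtracting the remaining from the first: starting from the r=5 sphere, the 17×24 cube at (-0.5, 11) misses the remaining region (no effect) — 1 connected region. Overall, the cross-section is a single solid region. The nearest boundary edge runs (-0.00, -4.94)→(-1.89, -4.57); distance from the point to it = 1.11 mm. The point is not inside any of the regions above, so it lies outside the cross-section (1.11 mm from the nearest boundary).

outside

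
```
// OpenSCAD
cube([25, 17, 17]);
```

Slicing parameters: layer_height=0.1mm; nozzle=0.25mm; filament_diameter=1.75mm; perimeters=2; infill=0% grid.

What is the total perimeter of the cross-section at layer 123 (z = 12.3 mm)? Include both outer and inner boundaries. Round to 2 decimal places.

At z = 12.3 mm: the cube is present — its section is the full 25×17 rectangle (perimeter 84.00 mm). Overall, the cross-section is a single solid region. Total boundary length (outer) = 84.00 mm.

84.00 mm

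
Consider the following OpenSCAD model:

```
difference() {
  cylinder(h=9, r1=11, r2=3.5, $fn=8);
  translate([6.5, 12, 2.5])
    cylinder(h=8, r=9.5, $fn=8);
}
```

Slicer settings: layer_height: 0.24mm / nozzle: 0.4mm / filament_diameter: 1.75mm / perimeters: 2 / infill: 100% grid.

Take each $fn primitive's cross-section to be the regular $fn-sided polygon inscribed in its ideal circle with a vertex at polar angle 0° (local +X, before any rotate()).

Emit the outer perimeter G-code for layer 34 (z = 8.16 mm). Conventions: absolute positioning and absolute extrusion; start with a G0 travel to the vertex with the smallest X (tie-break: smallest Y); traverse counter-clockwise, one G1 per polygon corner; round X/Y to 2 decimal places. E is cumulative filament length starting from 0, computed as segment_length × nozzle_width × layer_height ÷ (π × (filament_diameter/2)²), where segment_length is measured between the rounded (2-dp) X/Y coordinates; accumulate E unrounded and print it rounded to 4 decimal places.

At z = 8.16 mm: the cone: at t=0.907 of its height the radius interpolates to r₁+(r₂−r₁)t = 4.200, giving a regular 8-gon of that circumradius; the r=9.5 cylinder at (6.5, 12) gives a regular 8-gon of circumradius 9.5 (constant along its height); Taking the first minus the rest: starting from the cone, the r=9.5 cylinder at (6.5, 12) misses the remaining region (no effect) — 1 connected region. The outline is a single polygon with 8 vertices. Extrusion per mm of travel: 0.4 × 0.24 / (π × 0.875²) = 0.039912. Accumulating E over each segment gives final E = 1.0264.

G0 X-4.20 Y0.00 Z8.16
G1 X-2.97 Y-2.97 E0.1283
G1 X0.00 Y-4.20 E0.2566
G1 X2.97 Y-2.97 E0.3849
G1 X4.20 Y0.00 E0.5132
G1 X2.97 Y2.97 E0.6415
G1 X0.00 Y4.20 E0.7698
G1 X-2.97 Y2.97 E0.8981
G1 X-4.20 Y0.00 E1.0264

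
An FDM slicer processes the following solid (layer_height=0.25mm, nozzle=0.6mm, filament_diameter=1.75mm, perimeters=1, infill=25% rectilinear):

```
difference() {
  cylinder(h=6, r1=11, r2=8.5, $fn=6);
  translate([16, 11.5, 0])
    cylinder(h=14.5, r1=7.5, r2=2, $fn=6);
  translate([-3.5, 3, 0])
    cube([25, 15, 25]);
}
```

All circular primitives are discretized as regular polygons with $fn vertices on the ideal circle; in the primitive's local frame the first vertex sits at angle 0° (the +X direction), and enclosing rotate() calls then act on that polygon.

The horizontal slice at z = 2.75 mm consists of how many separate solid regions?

1

At z = 2.75 mm: the cone (r1=11→r2=8.5) has section circumradius 9.854 here — a regular 6-gon; the cone at (16, 11.5) contributes a regular 6-gon of circumradius 6.457 (interpolated between r1=7.5 and r2=2 at t=0.190); the cube at (-3.5, 3) (footprint 25×15) is included at this height; Taking the first minus the rest: starting from the cone, the cone at (16, 11.5) misses the remaining region (no effect); the 25×15 cube at (-3.5, 3) partially overlaps it — only the 55.48 mm² overlap (of its 375.00 mm²) is removed, clipping the outline — 1 connected region. The result has 1 disconnected region.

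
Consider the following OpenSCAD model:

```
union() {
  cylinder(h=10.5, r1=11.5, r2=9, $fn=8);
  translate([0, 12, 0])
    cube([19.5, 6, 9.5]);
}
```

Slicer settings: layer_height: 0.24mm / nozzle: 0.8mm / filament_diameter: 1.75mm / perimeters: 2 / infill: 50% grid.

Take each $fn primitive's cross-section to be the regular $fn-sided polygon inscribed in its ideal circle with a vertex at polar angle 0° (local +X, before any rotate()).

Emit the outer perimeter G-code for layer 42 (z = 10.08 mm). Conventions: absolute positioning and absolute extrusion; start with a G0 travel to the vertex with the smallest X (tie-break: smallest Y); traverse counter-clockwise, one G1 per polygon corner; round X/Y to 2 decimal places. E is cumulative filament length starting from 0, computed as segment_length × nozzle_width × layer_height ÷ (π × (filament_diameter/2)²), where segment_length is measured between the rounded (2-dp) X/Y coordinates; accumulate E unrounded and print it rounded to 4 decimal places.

G0 X-9.10 Y0.00 Z10.08
G1 X-6.43 Y-6.43 E0.5558
G1 X0.00 Y-9.10 E1.1115
G1 X6.43 Y-6.43 E1.6673
G1 X9.10 Y0.00 E2.2230
G1 X6.43 Y6.43 E2.7788
G1 X0.00 Y9.10 E3.3346
G1 X-6.43 Y6.43 E3.8903
G1 X-9.10 Y0.00 E4.4461

At z = 10.08 mm: the cone: at t=0.960 of its height the radius interpolates to r₁+(r₂−r₁)t = 9.100, giving a regular 8-gon of that circumradius; the cube at (0, 12) does not reach this height (z outside [0, 9.5]); Taking the union: only the cone is present, so the union is just that shape — 1 connected region. The outline is a single polygon with 8 vertices. Extrusion per mm of travel: 0.8 × 0.24 / (π × 0.875²) = 0.079824. Accumulating E over each segment gives final E = 4.4461.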